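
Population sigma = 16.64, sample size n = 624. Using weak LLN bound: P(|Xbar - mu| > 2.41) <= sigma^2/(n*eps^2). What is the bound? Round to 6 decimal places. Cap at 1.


bound = min(1, sigma^2/(n*eps^2))
sigma^2 = 16.64^2 = 276.8896
n*eps^2 = 624 * 2.41^2 = 624 * 5.8081 = 3624.2544
sigma^2/(n*eps^2) = 276.8896 / 3624.2544 ≈ 0.07639905

0.076399


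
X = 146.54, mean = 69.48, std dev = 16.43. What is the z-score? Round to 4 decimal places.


z = (X - mu) / sigma
X - mu = 146.54 - 69.48 = 77.06
z = 77.06 / 16.43 = 7706/1643 ≈ 4.690201

4.6902


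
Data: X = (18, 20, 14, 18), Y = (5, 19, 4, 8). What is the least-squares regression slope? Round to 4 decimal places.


b = sum((xi-xbar)(yi-ybar)) / sum((xi-xbar)^2)
n = 4, xbar = 70/4 = 17.5, ybar = 36/4 = 9
Sxy = sum((xi-xbar)(yi-ybar)) = 40
Sxx = sum((xi-xbar)^2) = 19
b = Sxy / Sxx = 40/19 ≈ 2.105263

2.1053


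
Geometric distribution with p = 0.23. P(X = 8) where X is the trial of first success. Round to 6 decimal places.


P = (1-p)^(k-1) * p
(1-p)^(k-1) = 0.77^7 ≈ 0.1604852
P = 0.1604852 * 0.23 ≈ 0.03691160

0.036912


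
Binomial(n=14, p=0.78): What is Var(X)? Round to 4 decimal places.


Var = n*p*(1-p) = 14 * 0.78 * 0.22 = 2.4024

2.4024


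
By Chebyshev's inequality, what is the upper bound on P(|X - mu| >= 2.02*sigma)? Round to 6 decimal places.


P <= 1/k^2
k^2 = 2.02^2 = 4.0804
1/k^2 = 1 / 4.0804 ≈ 0.24507401

0.245074


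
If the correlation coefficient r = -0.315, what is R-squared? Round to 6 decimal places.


R^2 = r^2 = (-0.315)^2 = 0.099225

0.099225


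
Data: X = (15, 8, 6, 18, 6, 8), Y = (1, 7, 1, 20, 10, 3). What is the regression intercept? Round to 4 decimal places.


a = ybar - b*xbar, where b = sum((xi-xbar)(yi-ybar)) / sum((xi-xbar)^2)
n = 6, xbar = 61/6 ≈ 10.166667, ybar = 42/6 = 7
Sxy = sum((xi-xbar)(yi-ybar)) = 94
Sxx = sum((xi-xbar)^2) = 773/6 ≈ 128.833333
b = Sxy / Sxx = 564/773 ≈ 0.729625
a = 7 - 0.729625 * 10.166667 = -323/773 ≈ -0.417853

-0.4179


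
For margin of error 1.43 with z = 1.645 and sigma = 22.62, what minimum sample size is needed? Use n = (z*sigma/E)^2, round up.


z*sigma/E = 1.645 * 22.62 / 1.43 = 28623/1100 ≈ 26.020909
(z*sigma/E)^2 ≈ 677.087710
round up: n = 678

678


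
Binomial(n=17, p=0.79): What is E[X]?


E[X] = n*p = 17 * 0.79 = 13.43

13.43


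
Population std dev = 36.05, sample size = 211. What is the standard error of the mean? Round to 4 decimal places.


SE = sigma / sqrt(n)
sqrt(211) ≈ 14.525839
SE = 36.05 / 14.525839 ≈ 2.481784

2.4818


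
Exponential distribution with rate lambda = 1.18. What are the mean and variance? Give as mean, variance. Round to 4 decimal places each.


mean = 1/lam, var = 1/lam^2
mean = 1 / 1.18 = 50/59 ≈ 0.847458
lam^2 = 1.18^2 = 1.3924
var = 1 / 1.3924 = 2500/3481 ≈ 0.718184

0.8475, 0.7182


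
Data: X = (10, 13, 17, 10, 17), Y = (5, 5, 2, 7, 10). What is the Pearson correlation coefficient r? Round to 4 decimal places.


r = sum((xi-xbar)(yi-ybar)) / sqrt(sum((xi-xbar)^2) * sum((yi-ybar)^2))
n = 5, xbar = 67/5 = 13.4, ybar = 29/5 = 5.8
Sxy = sum((xi-xbar)(yi-ybar)) = 0.4
Sxx = sum((xi-xbar)^2) = 49.2
Syy = sum((yi-ybar)^2) = 34.8
sqrt(Sxx*Syy) ≈ 41.378255
r = Sxy / sqrt(Sxx*Syy) = 0.4 / 41.378255 ≈ 0.009667

0.0097


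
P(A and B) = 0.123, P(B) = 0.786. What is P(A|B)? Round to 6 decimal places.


P(A|B) = P(A and B) / P(B) = 0.123 / 0.786 = 41/262 ≈ 0.15648855

0.156489


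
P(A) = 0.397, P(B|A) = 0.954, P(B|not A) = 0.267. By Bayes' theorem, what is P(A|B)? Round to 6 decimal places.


P(A|B) = P(B|A)*P(A) / P(B), P(B) = P(B|A)*P(A) + P(B|not A)*P(not A)
P(B|A)*P(A) = 0.954 * 0.397 = 0.378738
P(B|not A)*P(not A) = 0.267 * 0.603 = 0.161001
P(B) = 0.378738 + 0.161001 = 0.539739
P(A|B) = 0.378738 / 0.539739 ≈ 0.70170582

0.701706


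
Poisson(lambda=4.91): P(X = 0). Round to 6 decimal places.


P = e^(-lam) * lam^k / k!
e^(-4.91) ≈ 0.007372488
lam^k = 4.91^0 = 1
k! = 0! = 1
P = 0.007372488 * 1 / 1 ≈ 0.007372

0.007372


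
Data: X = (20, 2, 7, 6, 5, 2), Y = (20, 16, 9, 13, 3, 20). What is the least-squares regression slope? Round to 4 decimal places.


b = sum((xi-xbar)(yi-ybar)) / sum((xi-xbar)^2)
n = 6, xbar = 42/6 = 7, ybar = 81/6 = 13.5
Sxy = sum((xi-xbar)(yi-ybar)) = 61
Sxx = sum((xi-xbar)^2) = 224
b = Sxy / Sxx = 61/224 ≈ 0.272321

0.2723


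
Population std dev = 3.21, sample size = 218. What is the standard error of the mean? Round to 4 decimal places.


SE = sigma / sqrt(n)
sqrt(218) ≈ 14.764823
SE = 3.21 / 14.764823 ≈ 0.217409

0.2174


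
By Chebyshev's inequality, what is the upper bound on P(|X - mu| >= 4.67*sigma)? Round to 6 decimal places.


P <= 1/k^2
k^2 = 4.67^2 = 21.8089
1/k^2 = 1 / 21.8089 ≈ 0.04585284

0.045853


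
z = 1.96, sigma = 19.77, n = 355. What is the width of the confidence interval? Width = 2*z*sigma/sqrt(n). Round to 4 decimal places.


width = 2*z*sigma/sqrt(n)
2*z*sigma = 2 * 1.96 * 19.77 = 77.4984
sqrt(355) ≈ 18.841444
width = 77.4984 / 18.841444 ≈ 4.113188

4.1132


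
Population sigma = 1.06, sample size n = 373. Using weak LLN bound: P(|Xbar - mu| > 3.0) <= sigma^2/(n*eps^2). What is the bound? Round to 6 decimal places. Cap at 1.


bound = min(1, sigma^2/(n*eps^2))
sigma^2 = 1.06^2 = 1.1236
n*eps^2 = 373 * 3.0^2 = 373 * 9 = 3357
sigma^2/(n*eps^2) = 1.1236 / 3357 ≈ 0.00033470

0.000335


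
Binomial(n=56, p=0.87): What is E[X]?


E[X] = n*p = 56 * 0.87 = 48.72

48.72


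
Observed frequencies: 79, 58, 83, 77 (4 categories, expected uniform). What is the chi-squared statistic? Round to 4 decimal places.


chi2 = sum((O-E)^2/E), E = total/4
total = 297, E = 297/4 = 74.25
(79 - 74.25)^2 / 74.25 = 22.5625 / 74.25 = 361/1188 ≈ 0.303872
(58 - 74.25)^2 / 74.25 = 264.0625 / 74.25 = 4225/1188 ≈ 3.556397
(83 - 74.25)^2 / 74.25 = 76.5625 / 74.25 = 1225/1188 ≈ 1.031145
(77 - 74.25)^2 / 74.25 = 7.5625 / 74.25 = 11/108 ≈ 0.101852
chi2 = 1483/297 ≈ 4.993266

4.9933


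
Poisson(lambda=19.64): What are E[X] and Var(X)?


E[X] = Var(X) = lambda = 19.64

19.64, 19.64


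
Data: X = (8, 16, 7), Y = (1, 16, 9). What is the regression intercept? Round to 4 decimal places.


a = ybar - b*xbar, where b = sum((xi-xbar)(yi-ybar)) / sum((xi-xbar)^2)
n = 3, xbar = 31/3 ≈ 10.333333, ybar = 26/3 ≈ 8.666667
Sxy = sum((xi-xbar)(yi-ybar)) = 175/3 ≈ 58.333333
Sxx = sum((xi-xbar)^2) = 146/3 ≈ 48.666667
b = Sxy / Sxx = 175/146 ≈ 1.198630
a = 8.666667 - 1.198630 * 10.333333 = -543/146 ≈ -3.719178

-3.7192


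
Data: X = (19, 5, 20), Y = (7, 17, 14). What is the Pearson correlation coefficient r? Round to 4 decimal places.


r = sum((xi-xbar)(yi-ybar)) / sqrt(sum((xi-xbar)^2) * sum((yi-ybar)^2))
n = 3, xbar = 44/3 ≈ 14.666667, ybar = 38/3 ≈ 12.666667
Sxy = sum((xi-xbar)(yi-ybar)) = -178/3 ≈ -59.333333
Sxx = sum((xi-xbar)^2) = 422/3 ≈ 140.666667
Syy = sum((yi-ybar)^2) = 158/3 ≈ 52.666667
sqrt(Sxx*Syy) ≈ 86.072321
r = Sxy / sqrt(Sxx*Syy) = -59.333333 / 86.072321 ≈ -0.689343

-0.6893


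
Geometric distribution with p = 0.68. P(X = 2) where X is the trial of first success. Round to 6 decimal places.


P = (1-p)^(k-1) * p
(1-p)^(k-1) = 0.32^1 = 0.32
P = 0.32 * 0.68 = 0.2176

0.217600


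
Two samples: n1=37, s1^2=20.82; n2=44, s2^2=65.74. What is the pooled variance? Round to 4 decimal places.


sp^2 = ((n1-1)*s1^2 + (n2-1)*s2^2)/(n1+n2-2)
(n1-1)*s1^2 = 36 * 20.82 = 749.52
(n2-1)*s2^2 = 43 * 65.74 = 2826.82
numerator = 749.52 + 2826.82 = 3576.34
n1+n2-2 = 79
sp^2 = 3576.34 / 79 = 178817/3950 ≈ 45.270127

45.2701


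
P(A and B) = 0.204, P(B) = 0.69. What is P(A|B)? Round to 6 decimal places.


P(A|B) = P(A and B) / P(B) = 0.204 / 0.69 = 34/115 ≈ 0.29565217

0.295652


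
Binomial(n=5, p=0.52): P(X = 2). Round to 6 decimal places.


P = C(n,k) * p^k * (1-p)^(n-k)
C(5,2) = 10
p^k = 0.52^2 = 0.2704
(1-p)^(n-k) = 0.48^3 = 0.110592
P = 10 * 0.2704 * 0.110592 ≈ 0.299041

0.299041


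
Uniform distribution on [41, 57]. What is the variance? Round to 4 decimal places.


Var = (b-a)^2 / 12
(b-a)^2 = (57 - 41)^2 = 256
Var = 256/12 ≈ 21.333333

21.3333


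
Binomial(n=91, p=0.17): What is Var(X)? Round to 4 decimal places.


Var = n*p*(1-p) = 91 * 0.17 * 0.83 = 12.8401

12.8401


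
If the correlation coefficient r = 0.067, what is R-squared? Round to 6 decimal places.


R^2 = r^2 = (0.067)^2 = 0.004489

0.004489


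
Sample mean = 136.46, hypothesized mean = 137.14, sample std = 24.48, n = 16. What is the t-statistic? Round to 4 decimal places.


t = (xbar - mu0) / (s/sqrt(n))
xbar - mu0 = 136.46 - 137.14 = -0.68
sqrt(16) = 4
s/sqrt(n) = 24.48 / 4 = 6.12
t = -0.68 / 6.12 = -1/9 ≈ -0.111111

-0.1111


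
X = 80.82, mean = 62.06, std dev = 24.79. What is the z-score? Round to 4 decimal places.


z = (X - mu) / sigma
X - mu = 80.82 - 62.06 = 18.76
z = 18.76 / 24.79 = 28/37 ≈ 0.756757

0.7568


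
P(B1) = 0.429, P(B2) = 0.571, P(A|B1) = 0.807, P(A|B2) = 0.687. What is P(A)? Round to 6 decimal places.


P(A) = P(A|B1)*P(B1) + P(A|B2)*P(B2)
P(A|B1)*P(B1) = 0.807 * 0.429 = 0.346203
P(A|B2)*P(B2) = 0.687 * 0.571 = 0.392277
P(A) = 0.346203 + 0.392277 = 0.73848

0.738480


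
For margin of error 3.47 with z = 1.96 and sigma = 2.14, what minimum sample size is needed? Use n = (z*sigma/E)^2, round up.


z*sigma/E = 1.96 * 2.14 / 3.47 = 10486/8675 ≈ 1.208761
(z*sigma/E)^2 ≈ 1.461103
round up: n = 2

2


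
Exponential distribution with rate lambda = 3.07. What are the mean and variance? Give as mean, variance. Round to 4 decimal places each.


mean = 1/lam, var = 1/lam^2
mean = 1 / 3.07 = 100/307 ≈ 0.325733
lam^2 = 3.07^2 = 9.4249
var = 1 / 9.4249 ≈ 0.106102

0.3257, 0.1061


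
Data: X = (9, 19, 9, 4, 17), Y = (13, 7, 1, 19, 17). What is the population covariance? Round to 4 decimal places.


Cov = (1/n)*sum((xi-xbar)(yi-ybar))
n = 5, xbar = 58/5 = 11.6, ybar = 57/5 = 11.4
sum((xi-xbar)(yi-ybar)) = -37.2
Cov = -37.2 / 5 = -7.44

-7.4400


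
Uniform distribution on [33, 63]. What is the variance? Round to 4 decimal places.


Var = (b-a)^2 / 12
(b-a)^2 = (63 - 33)^2 = 900
Var = 900/12 = 75

75.0000


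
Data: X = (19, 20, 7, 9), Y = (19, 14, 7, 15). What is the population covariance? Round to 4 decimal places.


Cov = (1/n)*sum((xi-xbar)(yi-ybar))
n = 4, xbar = 55/4 = 13.75, ybar = 55/4 = 13.75
sum((xi-xbar)(yi-ybar)) = 68.75
Cov = 68.75 / 4 = 17.1875

17.1875


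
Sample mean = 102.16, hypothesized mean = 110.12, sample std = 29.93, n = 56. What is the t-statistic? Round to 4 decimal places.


t = (xbar - mu0) / (s/sqrt(n))
xbar - mu0 = 102.16 - 110.12 = -7.96
sqrt(56) ≈ 7.48331477
s/sqrt(n) = 29.93 / 7.48331477 ≈ 3.99956449
t = -7.96 / 3.99956449 ≈ -1.990217

-1.9902


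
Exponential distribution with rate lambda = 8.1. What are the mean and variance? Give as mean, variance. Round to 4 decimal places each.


mean = 1/lam, var = 1/lam^2
mean = 1 / 8.1 = 10/81 ≈ 0.123457
lam^2 = 8.1^2 = 65.61
var = 1 / 65.61 = 100/6561 ≈ 0.015242

0.1235, 0.0152


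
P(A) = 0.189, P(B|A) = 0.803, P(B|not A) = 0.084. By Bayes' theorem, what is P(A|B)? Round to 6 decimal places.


P(A|B) = P(B|A)*P(A) / P(B), P(B) = P(B|A)*P(A) + P(B|not A)*P(not A)
P(B|A)*P(A) = 0.803 * 0.189 = 0.151767
P(B|not A)*P(not A) = 0.084 * 0.811 = 0.068124
P(B) = 0.151767 + 0.068124 = 0.219891
P(A|B) = 0.151767 / 0.219891 ≈ 0.69019196

0.690192


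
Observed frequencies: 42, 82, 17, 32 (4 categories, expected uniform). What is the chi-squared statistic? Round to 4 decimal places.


chi2 = sum((O-E)^2/E), E = total/4
total = 173, E = 173/4 = 43.25
(42 - 43.25)^2 / 43.25 = 1.5625 / 43.25 = 25/692 ≈ 0.036127
(82 - 43.25)^2 / 43.25 = 1501.5625 / 43.25 = 24025/692 ≈ 34.718208
(17 - 43.25)^2 / 43.25 = 689.0625 / 43.25 = 11025/692 ≈ 15.932081
(32 - 43.25)^2 / 43.25 = 126.5625 / 43.25 = 2025/692 ≈ 2.926301
chi2 = 9275/173 ≈ 53.612717

53.6127


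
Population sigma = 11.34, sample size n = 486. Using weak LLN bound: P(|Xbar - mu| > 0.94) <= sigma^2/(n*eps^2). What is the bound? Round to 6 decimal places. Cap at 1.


bound = min(1, sigma^2/(n*eps^2))
sigma^2 = 11.34^2 = 128.5956
n*eps^2 = 486 * 0.94^2 = 486 * 0.8836 = 429.4296
sigma^2/(n*eps^2) = 128.5956 / 429.4296 = 1323/4418 ≈ 0.29945677

0.299457


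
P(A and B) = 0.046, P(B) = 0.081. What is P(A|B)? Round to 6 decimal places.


P(A|B) = P(A and B) / P(B) = 0.046 / 0.081 = 46/81 ≈ 0.56790123

0.567901


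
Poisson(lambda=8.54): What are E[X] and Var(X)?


E[X] = Var(X) = lambda = 8.54

8.54, 8.54


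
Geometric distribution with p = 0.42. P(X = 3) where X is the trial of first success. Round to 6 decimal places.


P = (1-p)^(k-1) * p
(1-p)^(k-1) = 0.58^2 = 0.3364
P = 0.3364 * 0.42 = 0.141288

0.141288


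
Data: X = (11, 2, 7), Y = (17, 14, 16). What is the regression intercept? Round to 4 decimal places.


a = ybar - b*xbar, where b = sum((xi-xbar)(yi-ybar)) / sum((xi-xbar)^2)
n = 3, xbar = 20/3 ≈ 6.666667, ybar = 47/3 ≈ 15.666667
Sxy = sum((xi-xbar)(yi-ybar)) = 41/3 ≈ 13.666667
Sxx = sum((xi-xbar)^2) = 122/3 ≈ 40.666667
b = Sxy / Sxx = 41/122 ≈ 0.336066
a = 15.666667 - 0.336066 * 6.666667 = 819/61 ≈ 13.426230

13.4262


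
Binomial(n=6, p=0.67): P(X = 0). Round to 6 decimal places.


P = C(n,k) * p^k * (1-p)^(n-k)
C(6,0) = 1
p^k = 0.67^0 = 1
(1-p)^(n-k) = 0.33^6 ≈ 0.001291468
P = 1 * 1 * 0.001291468 ≈ 0.001291

0.001291


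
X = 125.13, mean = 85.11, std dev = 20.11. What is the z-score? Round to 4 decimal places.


z = (X - mu) / sigma
X - mu = 125.13 - 85.11 = 40.02
z = 40.02 / 20.11 = 4002/2011 ≈ 1.990055

1.9901


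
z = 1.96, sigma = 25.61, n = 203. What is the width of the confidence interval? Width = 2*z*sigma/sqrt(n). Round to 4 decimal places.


width = 2*z*sigma/sqrt(n)
2*z*sigma = 2 * 1.96 * 25.61 = 100.3912
sqrt(203) ≈ 14.247807
width = 100.3912 / 14.247807 ≈ 7.046081

7.0461


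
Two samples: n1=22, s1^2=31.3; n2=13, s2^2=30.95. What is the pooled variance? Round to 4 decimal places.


sp^2 = ((n1-1)*s1^2 + (n2-1)*s2^2)/(n1+n2-2)
(n1-1)*s1^2 = 21 * 31.3 = 657.3
(n2-1)*s2^2 = 12 * 30.95 = 371.4
numerator = 657.3 + 371.4 = 1028.7
n1+n2-2 = 33
sp^2 = 1028.7 / 33 = 3429/110 ≈ 31.172727

31.1727


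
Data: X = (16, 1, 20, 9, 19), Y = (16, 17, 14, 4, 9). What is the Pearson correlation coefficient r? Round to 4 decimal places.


r = sum((xi-xbar)(yi-ybar)) / sqrt(sum((xi-xbar)^2) * sum((yi-ybar)^2))
n = 5, xbar = 65/5 = 13, ybar = 60/5 = 12
Sxy = sum((xi-xbar)(yi-ybar)) = -20
Sxx = sum((xi-xbar)^2) = 254
Syy = sum((yi-ybar)^2) = 118
sqrt(Sxx*Syy) ≈ 173.124233
r = Sxy / sqrt(Sxx*Syy) = -20 / 173.124233 ≈ -0.115524

-0.1155


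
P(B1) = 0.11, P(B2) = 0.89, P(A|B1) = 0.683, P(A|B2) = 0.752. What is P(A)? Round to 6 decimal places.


P(A) = P(A|B1)*P(B1) + P(A|B2)*P(B2)
P(A|B1)*P(B1) = 0.683 * 0.11 = 0.07513
P(A|B2)*P(B2) = 0.752 * 0.89 = 0.66928
P(A) = 0.07513 + 0.66928 = 0.74441

0.744410


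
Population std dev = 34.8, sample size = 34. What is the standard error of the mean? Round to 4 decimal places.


SE = sigma / sqrt(n)
sqrt(34) ≈ 5.830952
SE = 34.8 / 5.830952 ≈ 5.968151

5.9682


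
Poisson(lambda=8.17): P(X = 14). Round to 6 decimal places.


P = e^(-lam) * lam^k / k!
e^(-8.17) ≈ 0.0002830180
lam^k = 8.17^14 ≈ 5903489449942.418311
k! = 14! = 87178291200
P = 0.0002830180 * 5903489449942.418311 / 87178291200 ≈ 0.019165

0.019165


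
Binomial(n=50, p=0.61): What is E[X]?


E[X] = n*p = 50 * 0.61 = 30.5

30.5


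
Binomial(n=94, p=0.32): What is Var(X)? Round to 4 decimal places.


Var = n*p*(1-p) = 94 * 0.32 * 0.68 = 20.4544

20.4544


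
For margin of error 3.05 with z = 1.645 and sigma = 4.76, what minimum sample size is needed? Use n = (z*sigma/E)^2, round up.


z*sigma/E = 1.645 * 4.76 / 3.05 ≈ 2.567279
(z*sigma/E)^2 ≈ 6.590920
round up: n = 7

7


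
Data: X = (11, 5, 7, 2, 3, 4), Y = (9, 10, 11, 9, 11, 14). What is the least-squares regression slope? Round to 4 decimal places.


b = sum((xi-xbar)(yi-ybar)) / sum((xi-xbar)^2)
n = 6, xbar = 32/6 = 16/3 ≈ 5.333333, ybar = 64/6 = 32/3 ≈ 10.666667
Sxy = sum((xi-xbar)(yi-ybar)) = -25/3 ≈ -8.333333
Sxx = sum((xi-xbar)^2) = 160/3 ≈ 53.333333
b = Sxy / Sxx = -0.15625

-0.1563


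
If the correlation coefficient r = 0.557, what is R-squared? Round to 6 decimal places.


R^2 = r^2 = (0.557)^2 = 0.310249

0.310249


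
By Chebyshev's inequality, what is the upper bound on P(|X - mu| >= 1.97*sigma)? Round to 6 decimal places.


P <= 1/k^2
k^2 = 1.97^2 = 3.8809
1/k^2 = 1 / 3.8809 ≈ 0.25767219

0.257672


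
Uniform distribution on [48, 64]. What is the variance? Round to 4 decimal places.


Var = (b-a)^2 / 12
(b-a)^2 = (64 - 48)^2 = 256
Var = 256/12 ≈ 21.333333

21.3333


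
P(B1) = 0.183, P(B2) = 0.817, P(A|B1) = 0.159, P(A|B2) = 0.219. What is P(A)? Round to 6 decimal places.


P(A) = P(A|B1)*P(B1) + P(A|B2)*P(B2)
P(A|B1)*P(B1) = 0.159 * 0.183 = 0.029097
P(A|B2)*P(B2) = 0.219 * 0.817 = 0.178923
P(A) = 0.029097 + 0.178923 = 0.20802

0.208020


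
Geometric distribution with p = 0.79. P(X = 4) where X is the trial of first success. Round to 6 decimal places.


P = (1-p)^(k-1) * p
(1-p)^(k-1) = 0.21^3 = 0.009261
P = 0.009261 * 0.79 = 0.00731619

0.007316


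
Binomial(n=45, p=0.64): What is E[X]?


E[X] = n*p = 45 * 0.64 = 28.8

28.8


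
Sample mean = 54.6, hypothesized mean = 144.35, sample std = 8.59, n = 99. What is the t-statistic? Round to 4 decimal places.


t = (xbar - mu0) / (s/sqrt(n))
xbar - mu0 = 54.6 - 144.35 = -89.75
sqrt(99) ≈ 9.94987437
s/sqrt(n) = 8.59 / 9.94987437 ≈ 0.86332748
t = -89.75 / 0.86332748 ≈ -103.958233

-103.9582


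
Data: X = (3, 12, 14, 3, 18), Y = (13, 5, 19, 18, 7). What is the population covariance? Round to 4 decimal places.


Cov = (1/n)*sum((xi-xbar)(yi-ybar))
n = 5, xbar = 50/5 = 10, ybar = 62/5 = 12.4
sum((xi-xbar)(yi-ybar)) = -75
Cov = -75 / 5 = -15

-15.0000


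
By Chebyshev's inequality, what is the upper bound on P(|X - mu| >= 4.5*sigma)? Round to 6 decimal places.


P <= 1/k^2
k^2 = 4.5^2 = 20.25
1/k^2 = 1 / 20.25 = 4/81 ≈ 0.04938272

0.049383


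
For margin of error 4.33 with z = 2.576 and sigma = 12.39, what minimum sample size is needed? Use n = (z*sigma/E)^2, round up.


z*sigma/E = 2.576 * 12.39 / 4.33 ≈ 7.371048
(z*sigma/E)^2 ≈ 54.332356
round up: n = 55

55


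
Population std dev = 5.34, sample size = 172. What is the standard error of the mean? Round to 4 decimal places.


SE = sigma / sqrt(n)
sqrt(172) ≈ 13.114877
SE = 5.34 / 13.114877 ≈ 0.407171

0.4072


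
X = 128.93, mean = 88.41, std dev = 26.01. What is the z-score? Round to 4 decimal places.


z = (X - mu) / sigma
X - mu = 128.93 - 88.41 = 40.52
z = 40.52 / 26.01 = 4052/2601 ≈ 1.557862

1.5579


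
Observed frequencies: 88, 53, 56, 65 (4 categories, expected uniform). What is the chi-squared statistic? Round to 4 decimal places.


chi2 = sum((O-E)^2/E), E = total/4
total = 262, E = 262/4 = 65.5
(88 - 65.5)^2 / 65.5 = 506.25 / 65.5 = 2025/262 ≈ 7.729008
(53 - 65.5)^2 / 65.5 = 156.25 / 65.5 = 625/262 ≈ 2.385496
(56 - 65.5)^2 / 65.5 = 90.25 / 65.5 = 361/262 ≈ 1.377863
(65 - 65.5)^2 / 65.5 = 0.25 / 65.5 = 1/262 ≈ 0.003817
chi2 = 1506/131 ≈ 11.496183

11.4962


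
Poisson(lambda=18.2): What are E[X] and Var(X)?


E[X] = Var(X) = lambda = 18.2

18.2, 18.2


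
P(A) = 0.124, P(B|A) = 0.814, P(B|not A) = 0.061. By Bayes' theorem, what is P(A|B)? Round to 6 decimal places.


P(A|B) = P(B|A)*P(A) / P(B), P(B) = P(B|A)*P(A) + P(B|not A)*P(not A)
P(B|A)*P(A) = 0.814 * 0.124 = 0.100936
P(B|not A)*P(not A) = 0.061 * 0.876 = 0.053436
P(B) = 0.100936 + 0.053436 = 0.154372
P(A|B) = 0.100936 / 0.154372 ≈ 0.65384914

0.653849


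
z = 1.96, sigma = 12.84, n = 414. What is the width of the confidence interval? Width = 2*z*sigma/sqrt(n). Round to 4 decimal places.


width = 2*z*sigma/sqrt(n)
2*z*sigma = 2 * 1.96 * 12.84 = 50.3328
sqrt(414) ≈ 20.346990
width = 50.3328 / 20.346990 ≈ 2.473722

2.4737


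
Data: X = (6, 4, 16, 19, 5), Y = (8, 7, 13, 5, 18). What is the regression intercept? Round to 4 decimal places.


a = ybar - b*xbar, where b = sum((xi-xbar)(yi-ybar)) / sum((xi-xbar)^2)
n = 5, xbar = 50/5 = 10, ybar = 51/5 = 10.2
Sxy = sum((xi-xbar)(yi-ybar)) = -41
Sxx = sum((xi-xbar)^2) = 194
b = Sxy / Sxx = -41/194 ≈ -0.211340
a = 10.2 - (-0.211340) * 10 = 5972/485 ≈ 12.313402

12.3134


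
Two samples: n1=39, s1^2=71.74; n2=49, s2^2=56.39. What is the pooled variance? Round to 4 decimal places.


sp^2 = ((n1-1)*s1^2 + (n2-1)*s2^2)/(n1+n2-2)
(n1-1)*s1^2 = 38 * 71.74 = 2726.12
(n2-1)*s2^2 = 48 * 56.39 = 2706.72
numerator = 2726.12 + 2706.72 = 5432.84
n1+n2-2 = 86
sp^2 = 5432.84 / 86 = 135821/2150 ≈ 63.172558

63.1726


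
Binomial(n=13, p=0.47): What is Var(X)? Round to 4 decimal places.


Var = n*p*(1-p) = 13 * 0.47 * 0.53 = 3.2383

3.2383


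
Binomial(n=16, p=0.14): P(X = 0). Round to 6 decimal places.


P = C(n,k) * p^k * (1-p)^(n-k)
C(16,0) = 1
p^k = 0.14^0 = 1
(1-p)^(n-k) = 0.86^16 ≈ 0.08953137
P = 1 * 1 * 0.08953137 ≈ 0.089531

0.089531


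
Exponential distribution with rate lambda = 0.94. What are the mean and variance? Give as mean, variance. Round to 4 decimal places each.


mean = 1/lam, var = 1/lam^2
mean = 1 / 0.94 = 50/47 ≈ 1.063830
lam^2 = 0.94^2 = 0.8836
var = 1 / 0.8836 = 2500/2209 ≈ 1.131734

1.0638, 1.1317


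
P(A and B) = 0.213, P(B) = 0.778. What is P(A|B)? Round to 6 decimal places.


P(A|B) = P(A and B) / P(B) = 0.213 / 0.778 = 213/778 ≈ 0.27377892

0.273779


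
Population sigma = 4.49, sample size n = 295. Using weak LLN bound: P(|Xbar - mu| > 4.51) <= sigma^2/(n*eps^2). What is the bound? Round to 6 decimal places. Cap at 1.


bound = min(1, sigma^2/(n*eps^2))
sigma^2 = 4.49^2 = 20.1601
n*eps^2 = 295 * 4.51^2 = 295 * 20.3401 = 6000.3295
sigma^2/(n*eps^2) = 20.1601 / 6000.3295 ≈ 0.00335983

0.003360


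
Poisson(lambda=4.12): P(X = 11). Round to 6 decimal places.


P = e^(-lam) * lam^k / k!
e^(-4.12) ≈ 0.01624451
lam^k = 4.12^11 ≈ 5805897.660915
k! = 11! = 39916800
P = 0.01624451 * 5805897.660915 / 39916800 ≈ 0.002363

0.002363


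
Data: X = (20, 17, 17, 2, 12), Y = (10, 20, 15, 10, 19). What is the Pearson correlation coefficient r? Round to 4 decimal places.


r = sum((xi-xbar)(yi-ybar)) / sqrt(sum((xi-xbar)^2) * sum((yi-ybar)^2))
n = 5, xbar = 68/5 = 13.6, ybar = 74/5 = 14.8
Sxy = sum((xi-xbar)(yi-ybar)) = 36.6
Sxx = sum((xi-xbar)^2) = 201.2
Syy = sum((yi-ybar)^2) = 90.8
sqrt(Sxx*Syy) ≈ 135.162717
r = Sxy / sqrt(Sxx*Syy) = 36.6 / 135.162717 ≈ 0.270785

0.2708


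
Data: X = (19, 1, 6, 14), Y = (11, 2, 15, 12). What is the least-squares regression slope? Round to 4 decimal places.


b = sum((xi-xbar)(yi-ybar)) / sum((xi-xbar)^2)
n = 4, xbar = 40/4 = 10, ybar = 40/4 = 10
Sxy = sum((xi-xbar)(yi-ybar)) = 69
Sxx = sum((xi-xbar)^2) = 194
b = Sxy / Sxx = 69/194 ≈ 0.355670

0.3557


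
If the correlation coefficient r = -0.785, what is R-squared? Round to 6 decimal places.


R^2 = r^2 = (-0.785)^2 = 0.616225

0.616225


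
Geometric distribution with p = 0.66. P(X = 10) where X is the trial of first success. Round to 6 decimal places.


P = (1-p)^(k-1) * p
(1-p)^(k-1) = 0.34^9 ≈ 0.00006071699
P = 0.00006071699 * 0.66 ≈ 0.00004007322

0.000040


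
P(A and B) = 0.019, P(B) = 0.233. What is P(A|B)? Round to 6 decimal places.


P(A|B) = P(A and B) / P(B) = 0.019 / 0.233 = 19/233 ≈ 0.08154506

0.081545


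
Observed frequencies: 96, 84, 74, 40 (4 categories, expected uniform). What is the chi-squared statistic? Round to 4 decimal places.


chi2 = sum((O-E)^2/E), E = total/4
total = 294, E = 294/4 = 73.5
(96 - 73.5)^2 / 73.5 = 506.25 / 73.5 = 675/98 ≈ 6.887755
(84 - 73.5)^2 / 73.5 = 110.25 / 73.5 = 1.5
(74 - 73.5)^2 / 73.5 = 0.25 / 73.5 = 1/294 ≈ 0.003401
(40 - 73.5)^2 / 73.5 = 1122.25 / 73.5 = 4489/294 ≈ 15.268707
chi2 = 3478/147 ≈ 23.659864

23.6599


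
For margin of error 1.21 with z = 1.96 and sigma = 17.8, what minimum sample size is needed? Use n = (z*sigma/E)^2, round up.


z*sigma/E = 1.96 * 17.8 / 1.21 = 17444/605 ≈ 28.833058
(z*sigma/E)^2 ≈ 831.345225
round up: n = 832

832


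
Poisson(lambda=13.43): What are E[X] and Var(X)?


E[X] = Var(X) = lambda = 13.43

13.43, 13.43


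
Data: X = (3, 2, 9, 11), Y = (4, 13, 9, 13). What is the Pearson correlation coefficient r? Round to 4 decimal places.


r = sum((xi-xbar)(yi-ybar)) / sqrt(sum((xi-xbar)^2) * sum((yi-ybar)^2))
n = 4, xbar = 25/4 = 6.25, ybar = 39/4 = 9.75
Sxy = sum((xi-xbar)(yi-ybar)) = 18.25
Sxx = sum((xi-xbar)^2) = 58.75
Syy = sum((yi-ybar)^2) = 54.75
sqrt(Sxx*Syy) ≈ 56.714747
r = Sxy / sqrt(Sxx*Syy) = 18.25 / 56.714747 ≈ 0.321786

0.3218


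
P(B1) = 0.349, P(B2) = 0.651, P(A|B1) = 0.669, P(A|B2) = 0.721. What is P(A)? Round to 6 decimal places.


P(A) = P(A|B1)*P(B1) + P(A|B2)*P(B2)
P(A|B1)*P(B1) = 0.669 * 0.349 = 0.233481
P(A|B2)*P(B2) = 0.721 * 0.651 = 0.469371
P(A) = 0.233481 + 0.469371 = 0.702852

0.702852


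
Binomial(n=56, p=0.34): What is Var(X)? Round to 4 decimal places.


Var = n*p*(1-p) = 56 * 0.34 * 0.66 = 12.5664

12.5664


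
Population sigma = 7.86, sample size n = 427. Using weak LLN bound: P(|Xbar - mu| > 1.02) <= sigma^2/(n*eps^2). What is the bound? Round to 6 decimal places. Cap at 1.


bound = min(1, sigma^2/(n*eps^2))
sigma^2 = 7.86^2 = 61.7796
n*eps^2 = 427 * 1.02^2 = 427 * 1.0404 = 444.2508
sigma^2/(n*eps^2) = 61.7796 / 444.2508 ≈ 0.13906469

0.139065


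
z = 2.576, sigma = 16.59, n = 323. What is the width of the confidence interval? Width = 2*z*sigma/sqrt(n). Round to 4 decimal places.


width = 2*z*sigma/sqrt(n)
2*z*sigma = 2 * 2.576 * 16.59 = 85.47168
sqrt(323) ≈ 17.972201
width = 85.47168 / 17.972201 ≈ 4.755771

4.7558


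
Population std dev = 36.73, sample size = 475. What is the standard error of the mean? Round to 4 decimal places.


SE = sigma / sqrt(n)
sqrt(475) ≈ 21.794495
SE = 36.73 / 21.794495 ≈ 1.685288

1.6853


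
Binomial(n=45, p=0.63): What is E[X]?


E[X] = n*p = 45 * 0.63 = 28.35

28.35


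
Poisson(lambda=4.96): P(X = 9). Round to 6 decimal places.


P = e^(-lam) * lam^k / k!
e^(-4.96) ≈ 0.007012928
lam^k = 4.96^9 ≈ 1816916.999979
k! = 9! = 362880
P = 0.007012928 * 1816916.999979 / 362880 ≈ 0.035113

0.035113


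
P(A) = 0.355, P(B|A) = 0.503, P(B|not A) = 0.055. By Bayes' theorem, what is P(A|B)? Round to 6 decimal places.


P(A|B) = P(B|A)*P(A) / P(B), P(B) = P(B|A)*P(A) + P(B|not A)*P(not A)
P(B|A)*P(A) = 0.503 * 0.355 = 0.178565
P(B|not A)*P(not A) = 0.055 * 0.645 = 0.035475
P(B) = 0.178565 + 0.035475 = 0.21404
P(A|B) = 0.178565 / 0.21404 ≈ 0.83425995

0.834260


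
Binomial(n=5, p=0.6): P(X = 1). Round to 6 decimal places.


P = C(n,k) * p^k * (1-p)^(n-k)
C(5,1) = 5
p^k = 0.6^1 = 0.6
(1-p)^(n-k) = 0.4^4 = 0.0256
P = 5 * 0.6 * 0.0256 = 0.0768

0.076800


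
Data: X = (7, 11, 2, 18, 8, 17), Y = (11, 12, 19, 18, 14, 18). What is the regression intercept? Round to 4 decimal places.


a = ybar - b*xbar, where b = sum((xi-xbar)(yi-ybar)) / sum((xi-xbar)^2)
n = 6, xbar = 63/6 = 10.5, ybar = 92/6 = 46/3 ≈ 15.333333
Sxy = sum((xi-xbar)(yi-ybar)) = 23
Sxx = sum((xi-xbar)^2) = 189.5
b = Sxy / Sxx = 46/379 ≈ 0.121372
a = 15.333333 - 0.121372 * 10.5 = 15985/1137 ≈ 14.058927

14.0589


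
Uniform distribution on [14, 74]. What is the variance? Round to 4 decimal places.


Var = (b-a)^2 / 12
(b-a)^2 = (74 - 14)^2 = 3600
Var = 3600/12 = 300

300.0000


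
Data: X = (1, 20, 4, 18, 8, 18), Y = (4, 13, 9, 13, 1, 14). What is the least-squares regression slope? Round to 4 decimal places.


b = sum((xi-xbar)(yi-ybar)) / sum((xi-xbar)^2)
n = 6, xbar = 69/6 = 11.5, ybar = 54/6 = 9
Sxy = sum((xi-xbar)(yi-ybar)) = 173
Sxx = sum((xi-xbar)^2) = 335.5
b = Sxy / Sxx = 346/671 ≈ 0.515648

0.5156


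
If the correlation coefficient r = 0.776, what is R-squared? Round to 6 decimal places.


R^2 = r^2 = (0.776)^2 = 0.602176

0.602176


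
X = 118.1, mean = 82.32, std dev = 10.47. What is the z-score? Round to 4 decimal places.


z = (X - mu) / sigma
X - mu = 118.1 - 82.32 = 35.78
z = 35.78 / 10.47 = 3578/1047 ≈ 3.417383

3.4174


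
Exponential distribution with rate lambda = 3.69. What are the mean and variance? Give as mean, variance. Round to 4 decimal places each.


mean = 1/lam, var = 1/lam^2
mean = 1 / 3.69 = 100/369 ≈ 0.271003
lam^2 = 3.69^2 = 13.6161
var = 1 / 13.6161 ≈ 0.073442

0.2710, 0.0734


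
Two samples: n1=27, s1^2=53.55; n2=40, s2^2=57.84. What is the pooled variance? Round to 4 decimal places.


sp^2 = ((n1-1)*s1^2 + (n2-1)*s2^2)/(n1+n2-2)
(n1-1)*s1^2 = 26 * 53.55 = 1392.3
(n2-1)*s2^2 = 39 * 57.84 = 2255.76
numerator = 1392.3 + 2255.76 = 3648.06
n1+n2-2 = 65
sp^2 = 3648.06 / 65 = 56.124

56.1240


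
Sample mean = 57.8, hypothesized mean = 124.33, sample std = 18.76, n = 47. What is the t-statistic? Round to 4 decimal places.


t = (xbar - mu0) / (s/sqrt(n))
xbar - mu0 = 57.8 - 124.33 = -66.53
sqrt(47) ≈ 6.85565460
s/sqrt(n) = 18.76 / 6.85565460 ≈ 2.73642724
t = -66.53 / 2.73642724 ≈ -24.312724

-24.3127


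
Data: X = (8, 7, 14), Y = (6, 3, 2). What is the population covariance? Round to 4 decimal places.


Cov = (1/n)*sum((xi-xbar)(yi-ybar))
n = 3, xbar = 29/3 ≈ 9.666667, ybar = 11/3 ≈ 3.666667
sum((xi-xbar)(yi-ybar)) = -28/3 ≈ -9.333333
Cov = -9.333333 / 3 = -28/9 ≈ -3.111111

-3.1111


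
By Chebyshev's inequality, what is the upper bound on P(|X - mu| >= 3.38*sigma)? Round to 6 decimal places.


P <= 1/k^2
k^2 = 3.38^2 = 11.4244
1/k^2 = 1 / 11.4244 ≈ 0.08753195

0.087532


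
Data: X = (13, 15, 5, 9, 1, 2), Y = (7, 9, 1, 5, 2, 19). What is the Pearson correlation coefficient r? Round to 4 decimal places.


r = sum((xi-xbar)(yi-ybar)) / sqrt(sum((xi-xbar)^2) * sum((yi-ybar)^2))
n = 6, xbar = 45/6 = 7.5, ybar = 43/6 ≈ 7.166667
Sxy = sum((xi-xbar)(yi-ybar)) = -6.5
Sxx = sum((xi-xbar)^2) = 167.5
Syy = sum((yi-ybar)^2) = 1277/6 ≈ 212.833333
sqrt(Sxx*Syy) ≈ 188.810972
r = Sxy / sqrt(Sxx*Syy) = -6.5 / 188.810972 ≈ -0.034426

-0.0344


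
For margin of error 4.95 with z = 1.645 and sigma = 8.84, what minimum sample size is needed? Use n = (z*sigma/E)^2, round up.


z*sigma/E = 1.645 * 8.84 / 4.95 ≈ 2.937737
(z*sigma/E)^2 ≈ 8.630301
round up: n = 9

9


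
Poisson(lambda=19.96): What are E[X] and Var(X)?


E[X] = Var(X) = lambda = 19.96

19.96, 19.96


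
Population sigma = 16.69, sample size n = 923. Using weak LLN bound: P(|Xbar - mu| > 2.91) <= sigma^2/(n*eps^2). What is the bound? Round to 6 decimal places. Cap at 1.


bound = min(1, sigma^2/(n*eps^2))
sigma^2 = 16.69^2 = 278.5561
n*eps^2 = 923 * 2.91^2 = 923 * 8.4681 = 7816.0563
sigma^2/(n*eps^2) = 278.5561 / 7816.0563 ≈ 0.03563896

0.035639


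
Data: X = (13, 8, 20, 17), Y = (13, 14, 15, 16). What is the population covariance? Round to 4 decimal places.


Cov = (1/n)*sum((xi-xbar)(yi-ybar))
n = 4, xbar = 58/4 = 14.5, ybar = 58/4 = 14.5
sum((xi-xbar)(yi-ybar)) = 12
Cov = 12 / 4 = 3

3.0000


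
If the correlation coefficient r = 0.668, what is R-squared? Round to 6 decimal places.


R^2 = r^2 = (0.668)^2 = 0.446224

0.446224


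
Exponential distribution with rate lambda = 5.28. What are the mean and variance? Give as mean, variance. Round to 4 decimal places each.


mean = 1/lam, var = 1/lam^2
mean = 1 / 5.28 = 25/132 ≈ 0.189394
lam^2 = 5.28^2 = 27.8784
var = 1 / 27.8784 ≈ 0.035870

0.1894, 0.0359


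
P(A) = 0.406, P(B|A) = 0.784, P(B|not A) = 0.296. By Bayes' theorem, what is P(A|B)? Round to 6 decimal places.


P(A|B) = P(B|A)*P(A) / P(B), P(B) = P(B|A)*P(A) + P(B|not A)*P(not A)
P(B|A)*P(A) = 0.784 * 0.406 = 0.318304
P(B|not A)*P(not A) = 0.296 * 0.594 = 0.175824
P(B) = 0.318304 + 0.175824 = 0.494128
P(A|B) = 0.318304 / 0.494128 ≈ 0.64417317

0.644173


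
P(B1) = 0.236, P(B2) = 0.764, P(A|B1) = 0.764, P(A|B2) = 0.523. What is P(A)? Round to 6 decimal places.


P(A) = P(A|B1)*P(B1) + P(A|B2)*P(B2)
P(A|B1)*P(B1) = 0.764 * 0.236 = 0.180304
P(A|B2)*P(B2) = 0.523 * 0.764 = 0.399572
P(A) = 0.180304 + 0.399572 = 0.579876

0.579876


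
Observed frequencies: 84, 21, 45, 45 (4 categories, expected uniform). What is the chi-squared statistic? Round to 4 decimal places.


chi2 = sum((O-E)^2/E), E = total/4
total = 195, E = 195/4 = 48.75
(84 - 48.75)^2 / 48.75 = 1242.5625 / 48.75 = 6627/260 ≈ 25.488462
(21 - 48.75)^2 / 48.75 = 770.0625 / 48.75 = 4107/260 ≈ 15.796154
(45 - 48.75)^2 / 48.75 = 14.0625 / 48.75 = 15/52 ≈ 0.288462
(45 - 48.75)^2 / 48.75 = 14.0625 / 48.75 = 15/52 ≈ 0.288462
chi2 = 2721/65 ≈ 41.861538

41.8615


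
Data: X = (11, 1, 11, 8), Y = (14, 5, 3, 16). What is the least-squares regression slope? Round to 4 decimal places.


b = sum((xi-xbar)(yi-ybar)) / sum((xi-xbar)^2)
n = 4, xbar = 31/4 = 7.75, ybar = 38/4 = 9.5
Sxy = sum((xi-xbar)(yi-ybar)) = 25.5
Sxx = sum((xi-xbar)^2) = 66.75
b = Sxy / Sxx = 34/89 ≈ 0.382022

0.3820


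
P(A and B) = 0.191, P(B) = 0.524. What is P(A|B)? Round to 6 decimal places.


P(A|B) = P(A and B) / P(B) = 0.191 / 0.524 = 191/524 ≈ 0.36450382

0.364504


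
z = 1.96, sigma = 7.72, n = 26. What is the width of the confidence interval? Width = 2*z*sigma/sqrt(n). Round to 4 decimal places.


width = 2*z*sigma/sqrt(n)
2*z*sigma = 2 * 1.96 * 7.72 = 30.2624
sqrt(26) ≈ 5.099020
width = 30.2624 / 5.099020 ≈ 5.934945

5.9349


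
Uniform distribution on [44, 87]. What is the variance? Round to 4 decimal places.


Var = (b-a)^2 / 12
(b-a)^2 = (87 - 44)^2 = 1849
Var = 1849/12 ≈ 154.083333

154.0833


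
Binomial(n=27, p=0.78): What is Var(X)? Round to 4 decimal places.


Var = n*p*(1-p) = 27 * 0.78 * 0.22 = 4.6332

4.6332


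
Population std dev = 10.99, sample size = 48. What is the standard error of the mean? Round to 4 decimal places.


SE = sigma / sqrt(n)
sqrt(48) ≈ 6.928203
SE = 10.99 / 6.928203 ≈ 1.586270

1.5863


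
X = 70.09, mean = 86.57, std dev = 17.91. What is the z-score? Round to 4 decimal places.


z = (X - mu) / sigma
X - mu = 70.09 - 86.57 = -16.48
z = -16.48 / 17.91 = -1648/1791 ≈ -0.920156

-0.9202


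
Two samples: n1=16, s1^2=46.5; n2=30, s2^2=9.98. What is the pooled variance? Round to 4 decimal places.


sp^2 = ((n1-1)*s1^2 + (n2-1)*s2^2)/(n1+n2-2)
(n1-1)*s1^2 = 15 * 46.5 = 697.5
(n2-1)*s2^2 = 29 * 9.98 = 289.42
numerator = 697.5 + 289.42 = 986.92
n1+n2-2 = 44
sp^2 = 986.92 / 44 = 22.43

22.4300


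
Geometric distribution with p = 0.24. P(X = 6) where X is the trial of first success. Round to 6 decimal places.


P = (1-p)^(k-1) * p
(1-p)^(k-1) = 0.76^5 ≈ 0.2535525
P = 0.2535525 * 0.24 ≈ 0.06085261

0.060853


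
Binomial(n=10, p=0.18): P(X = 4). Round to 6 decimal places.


P = C(n,k) * p^k * (1-p)^(n-k)
C(10,4) = 210
p^k = 0.18^4 = 0.00104976
(1-p)^(n-k) = 0.82^6 ≈ 0.3040067
P = 210 * 0.00104976 * 0.3040067 ≈ 0.067018

0.067018


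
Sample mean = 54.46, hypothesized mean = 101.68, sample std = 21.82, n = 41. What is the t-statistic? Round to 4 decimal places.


t = (xbar - mu0) / (s/sqrt(n))
xbar - mu0 = 54.46 - 101.68 = -47.22
sqrt(41) ≈ 6.40312424
s/sqrt(n) = 21.82 / 6.40312424 ≈ 3.40771148
t = -47.22 / 3.40771148 ≈ -13.856807

-13.8568


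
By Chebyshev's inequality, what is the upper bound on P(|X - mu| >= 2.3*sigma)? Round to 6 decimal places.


P <= 1/k^2
k^2 = 2.3^2 = 5.29
1/k^2 = 1 / 5.29 = 100/529 ≈ 0.18903592

0.189036


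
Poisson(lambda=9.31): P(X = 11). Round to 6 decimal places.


P = e^(-lam) * lam^k / k!
e^(-9.31) ≈ 0.00009051455
lam^k = 9.31^11 ≈ 45545606619.513836
k! = 11! = 39916800
P = 0.00009051455 * 45545606619.513836 / 39916800 ≈ 0.103278

0.103278


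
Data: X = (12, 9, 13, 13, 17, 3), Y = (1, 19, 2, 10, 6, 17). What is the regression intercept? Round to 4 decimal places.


a = ybar - b*xbar, where b = sum((xi-xbar)(yi-ybar)) / sum((xi-xbar)^2)
n = 6, xbar = 67/6 ≈ 11.166667, ybar = 55/6 ≈ 9.166667
Sxy = sum((xi-xbar)(yi-ybar)) = -733/6 ≈ -122.166667
Sxx = sum((xi-xbar)^2) = 677/6 ≈ 112.833333
b = Sxy / Sxx = -733/677 ≈ -1.082718
a = 9.166667 - (-1.082718) * 11.166667 = 14391/677 ≈ 21.257016

21.2570


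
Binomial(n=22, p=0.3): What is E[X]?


E[X] = n*p = 22 * 0.3 = 6.6

6.6


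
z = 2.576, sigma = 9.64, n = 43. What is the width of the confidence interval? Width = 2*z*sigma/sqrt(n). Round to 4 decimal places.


width = 2*z*sigma/sqrt(n)
2*z*sigma = 2 * 2.576 * 9.64 = 49.66528
sqrt(43) ≈ 6.557439
width = 49.66528 / 6.557439 ≈ 7.573884

7.5739


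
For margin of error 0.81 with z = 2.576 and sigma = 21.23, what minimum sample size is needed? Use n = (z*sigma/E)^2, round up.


z*sigma/E = 2.576 * 21.23 / 0.81 ≈ 67.516642
(z*sigma/E)^2 ≈ 4558.496944
round up: n = 4559

4559


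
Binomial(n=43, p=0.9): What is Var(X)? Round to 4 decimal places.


Var = n*p*(1-p) = 43 * 0.9 * 0.1 = 3.87

3.8700


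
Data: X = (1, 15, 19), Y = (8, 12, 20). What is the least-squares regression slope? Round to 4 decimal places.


b = sum((xi-xbar)(yi-ybar)) / sum((xi-xbar)^2)
n = 3, xbar = 35/3 ≈ 11.666667, ybar = 40/3 ≈ 13.333333
Sxy = sum((xi-xbar)(yi-ybar)) = 304/3 ≈ 101.333333
Sxx = sum((xi-xbar)^2) = 536/3 ≈ 178.666667
b = Sxy / Sxx = 38/67 ≈ 0.567164

0.5672


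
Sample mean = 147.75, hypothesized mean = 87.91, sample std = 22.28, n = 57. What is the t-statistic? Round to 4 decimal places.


t = (xbar - mu0) / (s/sqrt(n))
xbar - mu0 = 147.75 - 87.91 = 59.84
sqrt(57) ≈ 7.54983444
s/sqrt(n) = 22.28 / 7.54983444 ≈ 2.95105809
t = 59.84 / 2.95105809 ≈ 20.277473

20.2775


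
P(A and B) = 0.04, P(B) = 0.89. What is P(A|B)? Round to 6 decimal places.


P(A|B) = P(A and B) / P(B) = 0.04 / 0.89 = 4/89 ≈ 0.04494382

0.044944


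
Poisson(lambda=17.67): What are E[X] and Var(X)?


E[X] = Var(X) = lambda = 17.67

17.67, 17.67


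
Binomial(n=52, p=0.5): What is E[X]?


E[X] = n*p = 52 * 0.5 = 26

26


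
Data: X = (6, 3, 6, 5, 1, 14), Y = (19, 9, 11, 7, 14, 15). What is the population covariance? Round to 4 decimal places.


Cov = (1/n)*sum((xi-xbar)(yi-ybar))
n = 6, xbar = 35/6 ≈ 5.833333, ybar = 75/6 = 12.5
sum((xi-xbar)(yi-ybar)) = 28.5
Cov = 28.5 / 6 = 4.75

4.7500


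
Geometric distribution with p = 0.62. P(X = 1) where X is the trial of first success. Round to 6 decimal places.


P = (1-p)^(k-1) * p
(1-p)^(k-1) = 0.38^0 = 1
P = 1 * 0.62 = 0.62

0.620000


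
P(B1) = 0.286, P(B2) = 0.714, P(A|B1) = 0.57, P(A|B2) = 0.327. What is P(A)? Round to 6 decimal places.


P(A) = P(A|B1)*P(B1) + P(A|B2)*P(B2)
P(A|B1)*P(B1) = 0.57 * 0.286 = 0.16302
P(A|B2)*P(B2) = 0.327 * 0.714 = 0.233478
P(A) = 0.16302 + 0.233478 = 0.396498

0.396498


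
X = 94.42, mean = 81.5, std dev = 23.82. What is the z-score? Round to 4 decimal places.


z = (X - mu) / sigma
X - mu = 94.42 - 81.5 = 12.92
z = 12.92 / 23.82 = 646/1191 ≈ 0.542401

0.5424


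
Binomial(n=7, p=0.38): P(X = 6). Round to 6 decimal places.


P = C(n,k) * p^k * (1-p)^(n-k)
C(7,6) = 7
p^k = 0.38^6 ≈ 0.003010936
(1-p)^(n-k) = 0.62^1 = 0.62
P = 7 * 0.003010936 * 0.62 ≈ 0.013067

0.013067


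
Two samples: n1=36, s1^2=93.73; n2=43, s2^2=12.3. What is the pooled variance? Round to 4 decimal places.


sp^2 = ((n1-1)*s1^2 + (n2-1)*s2^2)/(n1+n2-2)
(n1-1)*s1^2 = 35 * 93.73 = 3280.55
(n2-1)*s2^2 = 42 * 12.3 = 516.6
numerator = 3280.55 + 516.6 = 3797.15
n1+n2-2 = 77
sp^2 = 3797.15 / 77 = 10849/220 ≈ 49.313636

49.3136


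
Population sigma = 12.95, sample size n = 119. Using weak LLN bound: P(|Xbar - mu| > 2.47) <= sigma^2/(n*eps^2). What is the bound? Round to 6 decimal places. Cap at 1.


bound = min(1, sigma^2/(n*eps^2))
sigma^2 = 12.95^2 = 167.7025
n*eps^2 = 119 * 2.47^2 = 119 * 6.1009 = 726.0071
sigma^2/(n*eps^2) = 167.7025 / 726.0071 ≈ 0.23099292

0.230993
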